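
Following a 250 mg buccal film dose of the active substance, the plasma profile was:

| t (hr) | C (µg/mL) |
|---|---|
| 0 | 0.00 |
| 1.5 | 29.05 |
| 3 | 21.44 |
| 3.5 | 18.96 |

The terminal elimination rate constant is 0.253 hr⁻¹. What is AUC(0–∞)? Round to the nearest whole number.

AUC = 145 µg/mL·hr

Trapezoidal AUC_0→3.5:
  [0→1.5]: (0.00+29.05)/2 × 1.5 = 21.7875
  [1.5→3]: (29.05+21.44)/2 × 1.5 = 37.8675
  [3→3.5]: (21.44+18.96)/2 × 0.5 = 10.1
  Sum = 69.755 µg/mL·hr
Extrapolated tail: C_last / k_e = 18.96 / 0.253 = 74.941
AUC_0→∞ = 69.755 + 74.941 = 144.696 µg/mL·hr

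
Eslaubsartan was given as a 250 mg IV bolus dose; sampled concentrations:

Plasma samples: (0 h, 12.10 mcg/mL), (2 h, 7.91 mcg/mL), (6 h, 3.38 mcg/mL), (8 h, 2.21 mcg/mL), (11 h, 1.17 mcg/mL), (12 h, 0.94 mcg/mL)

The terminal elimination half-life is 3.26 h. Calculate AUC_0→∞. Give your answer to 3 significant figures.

AUC = 58.7 mcg/mL·h

Trapezoidal AUC_0→12:
  [0→2]: (12.10+7.91)/2 × 2 = 20.01
  [2→6]: (7.91+3.38)/2 × 4 = 22.58
  [6→8]: (3.38+2.21)/2 × 2 = 5.59
  [8→11]: (2.21+1.17)/2 × 3 = 5.07
  [11→12]: (1.17+0.94)/2 × 1 = 1.055
  Sum = 54.305 mcg/mL·h
k_e = ln2 / t½ = 0.693147 / 3.26 = 0.2126 h^-1
Extrapolated tail: C_last / k_e = 0.94 / 0.2126 = 4.421
AUC_0→∞ = 54.305 + 4.421 = 58.726 mcg/mL·h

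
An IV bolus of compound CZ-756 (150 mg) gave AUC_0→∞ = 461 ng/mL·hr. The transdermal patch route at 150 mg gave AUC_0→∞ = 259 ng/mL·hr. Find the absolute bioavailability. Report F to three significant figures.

F = (AUC_ev / D_ev) / (AUC_iv / D_iv)
  = (259/150) / (461/150)
  = 1.72667 / 3.07333 = 0.5618

F = 0.562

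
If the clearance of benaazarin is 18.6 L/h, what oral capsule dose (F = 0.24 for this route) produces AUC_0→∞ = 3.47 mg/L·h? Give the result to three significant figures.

Dose = CL × AUC_0→∞ / F
     = 18.6 × 3.47 / 0.24 = 268.925 mg

Dose = 269 mg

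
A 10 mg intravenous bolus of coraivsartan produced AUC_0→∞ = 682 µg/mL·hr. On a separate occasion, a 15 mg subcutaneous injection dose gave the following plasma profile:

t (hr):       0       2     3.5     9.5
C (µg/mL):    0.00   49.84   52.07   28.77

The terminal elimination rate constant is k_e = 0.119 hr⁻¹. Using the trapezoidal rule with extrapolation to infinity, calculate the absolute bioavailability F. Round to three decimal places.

Trapezoidal AUC_0→9.5 (subcutaneous injection):
  [0→2]: (0.00+49.84)/2 × 2 = 49.84
  [2→3.5]: (49.84+52.07)/2 × 1.5 = 76.4325
  [3.5→9.5]: (52.07+28.77)/2 × 6 = 242.52
  Sum = 368.7925 µg/mL·hr
Tail: C_last/k_e = 28.77/0.119 = 241.765
AUC_0→∞ (subcutaneous injection) = 368.7925 + 241.765 = 610.5575 µg/mL·hr
F = (AUC_ev/D_ev)/(AUC_iv/D_iv) = (610.5575/15)/(682/10) = 40.7038/68.2 = 0.5968

F = 0.597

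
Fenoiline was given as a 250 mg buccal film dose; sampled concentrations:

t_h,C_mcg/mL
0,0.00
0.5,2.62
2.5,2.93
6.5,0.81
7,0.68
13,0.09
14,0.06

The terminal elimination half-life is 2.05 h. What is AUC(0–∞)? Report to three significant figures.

AUC = 16.6 mcg/mL·h

Trapezoidal AUC_0→14:
  [0→0.5]: (0.00+2.62)/2 × 0.5 = 0.655
  [0.5→2.5]: (2.62+2.93)/2 × 2 = 5.55
  [2.5→6.5]: (2.93+0.81)/2 × 4 = 7.48
  [6.5→7]: (0.81+0.68)/2 × 0.5 = 0.3725
  [7→13]: (0.68+0.09)/2 × 6 = 2.31
  [13→14]: (0.09+0.06)/2 × 1 = 0.075
  Sum = 16.4425 mcg/mL·h
k_e = ln2 / t½ = 0.693147 / 2.05 = 0.3381 h^-1
Extrapolated tail: C_last / k_e = 0.06 / 0.3381 = 0.177
AUC_0→∞ = 16.4425 + 0.177 = 16.6195 mcg/mL·h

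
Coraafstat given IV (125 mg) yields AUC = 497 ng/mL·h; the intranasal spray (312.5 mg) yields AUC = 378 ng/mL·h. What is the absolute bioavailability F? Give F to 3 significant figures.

F = 0.304

F = (AUC_ev / D_ev) / (AUC_iv / D_iv)
  = (378/312.5) / (497/125)
  = 1.2096 / 3.976 = 0.3042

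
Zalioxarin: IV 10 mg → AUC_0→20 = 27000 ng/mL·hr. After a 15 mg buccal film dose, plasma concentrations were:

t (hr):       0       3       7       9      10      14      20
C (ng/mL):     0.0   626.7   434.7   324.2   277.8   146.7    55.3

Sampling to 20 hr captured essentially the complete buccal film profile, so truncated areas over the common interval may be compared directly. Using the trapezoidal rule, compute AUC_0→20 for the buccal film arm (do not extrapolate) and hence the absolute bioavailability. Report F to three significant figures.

Trapezoidal AUC_0→20 (buccal film):
  [0→3]: (0.0+626.7)/2 × 3 = 940.05
  [3→7]: (626.7+434.7)/2 × 4 = 2122.8
  [7→9]: (434.7+324.2)/2 × 2 = 758.9
  [9→10]: (324.2+277.8)/2 × 1 = 301.0
  [10→14]: (277.8+146.7)/2 × 4 = 849.0
  [14→20]: (146.7+55.3)/2 × 6 = 606.0
  Sum = 5577.75 ng/mL·hr
F = (AUC_ev/D_ev)/(AUC_iv/D_iv) = (5577.75/15)/(27000/10) = 371.85/2700 = 0.1377

F = 0.138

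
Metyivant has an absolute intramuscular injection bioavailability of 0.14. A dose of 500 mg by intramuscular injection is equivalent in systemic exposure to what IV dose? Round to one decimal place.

Systemic exposure from an extravascular dose = F × D_ev, so the equivalent IV dose is F × D_ev.
D_iv = F × D_ev = 0.14 × 500 = 70 mg

D_iv = 70.0 mg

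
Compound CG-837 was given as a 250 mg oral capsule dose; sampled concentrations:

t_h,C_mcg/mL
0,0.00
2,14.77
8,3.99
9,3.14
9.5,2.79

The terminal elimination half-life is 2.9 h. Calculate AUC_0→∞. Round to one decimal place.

Trapezoidal AUC_0→9.5:
  [0→2]: (0.00+14.77)/2 × 2 = 14.77
  [2→8]: (14.77+3.99)/2 × 6 = 56.28
  [8→9]: (3.99+3.14)/2 × 1 = 3.565
  [9→9.5]: (3.14+2.79)/2 × 0.5 = 1.4825
  Sum = 76.0975 mcg/mL·h
k_e = ln2 / t½ = 0.693147 / 2.9 = 0.2390 h^-1
Extrapolated tail: C_last / k_e = 2.79 / 0.239 = 11.674
AUC_0→∞ = 76.0975 + 11.674 = 87.7715 mcg/mL·h

AUC = 87.8 mcg/mL·h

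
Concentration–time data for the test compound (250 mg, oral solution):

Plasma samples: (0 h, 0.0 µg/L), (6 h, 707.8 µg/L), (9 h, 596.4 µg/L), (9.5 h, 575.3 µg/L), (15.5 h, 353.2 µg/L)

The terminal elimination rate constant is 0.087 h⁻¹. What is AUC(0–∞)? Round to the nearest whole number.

AUC = 11218 µg/L·h

Trapezoidal AUC_0→15.5:
  [0→6]: (0.0+707.8)/2 × 6 = 2123.4
  [6→9]: (707.8+596.4)/2 × 3 = 1956.3
  [9→9.5]: (596.4+575.3)/2 × 0.5 = 292.925
  [9.5→15.5]: (575.3+353.2)/2 × 6 = 2785.5
  Sum = 7158.125 µg/L·h
Extrapolated tail: C_last / k_e = 353.2 / 0.087 = 4059.770
AUC_0→∞ = 7158.125 + 4059.770 = 11217.895 µg/L·h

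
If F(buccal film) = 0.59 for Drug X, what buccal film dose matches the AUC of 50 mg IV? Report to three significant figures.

For equal systemic exposure: F × D_ev = D_iv
D_ev = D_iv / F = 50 / 0.59 = 84.7458 mg

D_buccal = 84.7 mg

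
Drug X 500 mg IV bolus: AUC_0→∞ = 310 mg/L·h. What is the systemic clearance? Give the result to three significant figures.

CL = 1.61 L/h

CL = Dose_iv / AUC_0→∞
   = 500 / 310 = 1.6129 L/h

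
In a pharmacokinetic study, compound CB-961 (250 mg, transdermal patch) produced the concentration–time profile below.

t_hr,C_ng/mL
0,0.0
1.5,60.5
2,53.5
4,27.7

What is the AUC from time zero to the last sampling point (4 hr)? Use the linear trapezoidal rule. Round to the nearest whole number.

AUC = 155 ng/mL·hr

Trapezoidal AUC_0→4:
  [0→1.5]: (0.0+60.5)/2 × 1.5 = 45.375
  [1.5→2]: (60.5+53.5)/2 × 0.5 = 28.5
  [2→4]: (53.5+27.7)/2 × 2 = 81.2
  Sum = 155.075 ng/mL·hr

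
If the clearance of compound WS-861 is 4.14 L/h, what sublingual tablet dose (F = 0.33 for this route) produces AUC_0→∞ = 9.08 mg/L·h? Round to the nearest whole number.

Dose = CL × AUC_0→∞ / F
     = 4.14 × 9.08 / 0.33 = 113.913 mg

Dose = 114 mg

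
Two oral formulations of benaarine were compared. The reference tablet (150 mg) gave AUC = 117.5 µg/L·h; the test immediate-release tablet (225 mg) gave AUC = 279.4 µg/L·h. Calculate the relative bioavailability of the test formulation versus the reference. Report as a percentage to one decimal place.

F_rel = (AUC_test/D_test) / (AUC_ref/D_ref)
      = (279.4/225) / (117.5/150)
      = 1.24178 / 0.783333 = 1.5853 = 158.53%

F_rel = 158.5%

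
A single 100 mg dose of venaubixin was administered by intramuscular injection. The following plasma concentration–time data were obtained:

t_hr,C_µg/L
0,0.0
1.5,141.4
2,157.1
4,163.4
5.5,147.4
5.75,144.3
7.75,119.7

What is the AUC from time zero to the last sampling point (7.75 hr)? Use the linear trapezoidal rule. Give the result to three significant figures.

Trapezoidal AUC_0→7.75:
  [0→1.5]: (0.0+141.4)/2 × 1.5 = 106.05
  [1.5→2]: (141.4+157.1)/2 × 0.5 = 74.625
  [2→4]: (157.1+163.4)/2 × 2 = 320.5
  [4→5.5]: (163.4+147.4)/2 × 1.5 = 233.1
  [5.5→5.75]: (147.4+144.3)/2 × 0.25 = 36.4625
  [5.75→7.75]: (144.3+119.7)/2 × 2 = 264.0
  Sum = 1034.7375 µg/L·hr

AUC = 1030 µg/L·hr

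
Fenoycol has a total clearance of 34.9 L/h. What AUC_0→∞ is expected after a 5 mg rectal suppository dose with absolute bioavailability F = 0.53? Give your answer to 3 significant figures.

AUC = 0.0759 mg/L·h

AUC_0→∞ = F × Dose / CL
        = 0.53 × 5 / 34.9 = 0.0759312 mg/L·h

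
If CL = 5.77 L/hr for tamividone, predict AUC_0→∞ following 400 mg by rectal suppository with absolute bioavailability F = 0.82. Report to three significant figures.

AUC = 56.8 mg/L·hr

AUC_0→∞ = F × Dose / CL
        = 0.82 × 400 / 5.77 = 56.8458 mg/L·hr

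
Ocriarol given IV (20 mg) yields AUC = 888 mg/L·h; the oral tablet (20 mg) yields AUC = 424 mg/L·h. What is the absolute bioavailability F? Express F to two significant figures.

F = 0.48

F = (AUC_ev / D_ev) / (AUC_iv / D_iv)
  = (424/20) / (888/20)
  = 21.2 / 44.4 = 0.4775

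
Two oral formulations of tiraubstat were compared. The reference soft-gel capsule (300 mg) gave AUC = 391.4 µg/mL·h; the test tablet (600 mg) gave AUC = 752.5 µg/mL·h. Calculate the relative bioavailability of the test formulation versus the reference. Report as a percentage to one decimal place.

F_rel = 96.1%

F_rel = (AUC_test/D_test) / (AUC_ref/D_ref)
      = (752.5/600) / (391.4/300)
      = 1.25417 / 1.30467 = 0.9613 = 96.13%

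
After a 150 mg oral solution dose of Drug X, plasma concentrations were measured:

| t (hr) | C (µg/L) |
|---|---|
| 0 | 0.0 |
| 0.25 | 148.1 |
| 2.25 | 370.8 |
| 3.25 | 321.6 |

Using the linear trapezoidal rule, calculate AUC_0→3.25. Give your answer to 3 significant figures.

Trapezoidal AUC_0→3.25:
  [0→0.25]: (0.0+148.1)/2 × 0.25 = 18.5125
  [0.25→2.25]: (148.1+370.8)/2 × 2 = 518.9
  [2.25→3.25]: (370.8+321.6)/2 × 1 = 346.2
  Sum = 883.6125 µg/L·hr

AUC = 884 µg/L·hr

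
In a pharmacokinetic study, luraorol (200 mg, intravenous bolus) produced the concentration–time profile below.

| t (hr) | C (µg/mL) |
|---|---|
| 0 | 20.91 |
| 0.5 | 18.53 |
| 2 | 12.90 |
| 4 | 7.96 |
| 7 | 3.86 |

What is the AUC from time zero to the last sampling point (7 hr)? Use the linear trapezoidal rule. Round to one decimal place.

AUC = 72.0 µg/mL·hr

Trapezoidal AUC_0→7:
  [0→0.5]: (20.91+18.53)/2 × 0.5 = 9.86
  [0.5→2]: (18.53+12.90)/2 × 1.5 = 23.5725
  [2→4]: (12.90+7.96)/2 × 2 = 20.86
  [4→7]: (7.96+3.86)/2 × 3 = 17.73
  Sum = 72.0225 µg/mL·hr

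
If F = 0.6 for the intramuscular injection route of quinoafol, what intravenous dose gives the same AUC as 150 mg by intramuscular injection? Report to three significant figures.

D_iv = 90.0 mg

Systemic exposure from an extravascular dose = F × D_ev, so the equivalent IV dose is F × D_ev.
D_iv = F × D_ev = 0.6 × 150 = 90 mg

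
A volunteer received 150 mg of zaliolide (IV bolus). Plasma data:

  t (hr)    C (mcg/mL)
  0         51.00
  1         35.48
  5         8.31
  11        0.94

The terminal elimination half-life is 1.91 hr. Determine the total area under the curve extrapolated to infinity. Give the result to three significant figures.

AUC = 161 mcg/mL·hr

Trapezoidal AUC_0→11:
  [0→1]: (51.00+35.48)/2 × 1 = 43.24
  [1→5]: (35.48+8.31)/2 × 4 = 87.58
  [5→11]: (8.31+0.94)/2 × 6 = 27.75
  Sum = 158.57 mcg/mL·hr
k_e = ln2 / t½ = 0.693147 / 1.91 = 0.3629 hr^-1
Extrapolated tail: C_last / k_e = 0.94 / 0.3629 = 2.590
AUC_0→∞ = 158.57 + 2.590 = 161.16 mcg/mL·hr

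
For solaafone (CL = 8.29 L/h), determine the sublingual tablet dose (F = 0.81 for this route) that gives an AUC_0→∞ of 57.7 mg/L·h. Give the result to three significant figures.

Dose = CL × AUC_0→∞ / F
     = 8.29 × 57.7 / 0.81 = 590.535 mg

Dose = 591 mg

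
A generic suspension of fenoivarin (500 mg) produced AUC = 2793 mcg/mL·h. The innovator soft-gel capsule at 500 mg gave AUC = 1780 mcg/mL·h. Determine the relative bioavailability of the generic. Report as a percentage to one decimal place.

F_rel = 156.9%

F_rel = (AUC_test/D_test) / (AUC_ref/D_ref)
      = (2793/500) / (1780/500)
      = 5.586 / 3.56 = 1.5691 = 156.91%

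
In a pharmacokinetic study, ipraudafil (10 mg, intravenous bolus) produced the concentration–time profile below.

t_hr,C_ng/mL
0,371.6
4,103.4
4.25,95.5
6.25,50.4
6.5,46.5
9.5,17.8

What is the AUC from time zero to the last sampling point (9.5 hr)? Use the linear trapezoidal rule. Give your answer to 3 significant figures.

Trapezoidal AUC_0→9.5:
  [0→4]: (371.6+103.4)/2 × 4 = 950.0
  [4→4.25]: (103.4+95.5)/2 × 0.25 = 24.8625
  [4.25→6.25]: (95.5+50.4)/2 × 2 = 145.9
  [6.25→6.5]: (50.4+46.5)/2 × 0.25 = 12.1125
  [6.5→9.5]: (46.5+17.8)/2 × 3 = 96.45
  Sum = 1229.325 ng/mL·hr

AUC = 1230 ng/mL·hr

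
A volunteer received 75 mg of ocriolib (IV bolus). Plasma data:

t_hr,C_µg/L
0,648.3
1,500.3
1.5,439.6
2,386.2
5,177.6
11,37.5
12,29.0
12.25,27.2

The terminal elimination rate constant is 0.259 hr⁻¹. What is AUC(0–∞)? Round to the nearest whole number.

AUC = 2652 µg/L·hr

Trapezoidal AUC_0→12.25:
  [0→1]: (648.3+500.3)/2 × 1 = 574.3
  [1→1.5]: (500.3+439.6)/2 × 0.5 = 234.975
  [1.5→2]: (439.6+386.2)/2 × 0.5 = 206.45
  [2→5]: (386.2+177.6)/2 × 3 = 845.7
  [5→11]: (177.6+37.5)/2 × 6 = 645.3
  [11→12]: (37.5+29.0)/2 × 1 = 33.25
  [12→12.25]: (29.0+27.2)/2 × 0.25 = 7.025
  Sum = 2547.0 µg/L·hr
Extrapolated tail: C_last / k_e = 27.2 / 0.259 = 105.019
AUC_0→∞ = 2547.0 + 105.019 = 2652.019 µg/L·hr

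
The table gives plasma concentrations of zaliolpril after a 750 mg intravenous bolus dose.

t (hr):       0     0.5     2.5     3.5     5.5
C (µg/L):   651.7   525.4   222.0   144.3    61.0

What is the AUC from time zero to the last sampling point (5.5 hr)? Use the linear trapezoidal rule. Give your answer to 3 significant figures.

Trapezoidal AUC_0→5.5:
  [0→0.5]: (651.7+525.4)/2 × 0.5 = 294.275
  [0.5→2.5]: (525.4+222.0)/2 × 2 = 747.4
  [2.5→3.5]: (222.0+144.3)/2 × 1 = 183.15
  [3.5→5.5]: (144.3+61.0)/2 × 2 = 205.3
  Sum = 1430.125 µg/L·hr

AUC = 1430 µg/L·hr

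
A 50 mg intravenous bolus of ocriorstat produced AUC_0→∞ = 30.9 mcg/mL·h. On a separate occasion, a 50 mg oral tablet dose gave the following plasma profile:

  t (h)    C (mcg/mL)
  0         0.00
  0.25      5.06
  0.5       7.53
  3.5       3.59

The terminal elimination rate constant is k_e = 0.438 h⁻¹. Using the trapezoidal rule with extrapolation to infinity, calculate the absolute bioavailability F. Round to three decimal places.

F = 0.876

Trapezoidal AUC_0→3.5 (oral tablet):
  [0→0.25]: (0.00+5.06)/2 × 0.25 = 0.6325
  [0.25→0.5]: (5.06+7.53)/2 × 0.25 = 1.57375
  [0.5→3.5]: (7.53+3.59)/2 × 3 = 16.68
  Sum = 18.88625 mcg/mL·h
Tail: C_last/k_e = 3.59/0.438 = 8.196
AUC_0→∞ (oral tablet) = 18.88625 + 8.196 = 27.08225 mcg/mL·h
F = (AUC_ev/D_ev)/(AUC_iv/D_iv) = (27.08225/50)/(30.9/50) = 0.541645/0.618 = 0.8764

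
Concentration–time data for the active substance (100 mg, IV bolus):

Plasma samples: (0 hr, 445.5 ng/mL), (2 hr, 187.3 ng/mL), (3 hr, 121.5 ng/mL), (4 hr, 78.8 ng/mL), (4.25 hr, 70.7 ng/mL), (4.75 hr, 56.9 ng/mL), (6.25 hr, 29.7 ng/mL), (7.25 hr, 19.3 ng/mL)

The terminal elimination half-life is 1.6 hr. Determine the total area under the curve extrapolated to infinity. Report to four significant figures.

Trapezoidal AUC_0→7.25:
  [0→2]: (445.5+187.3)/2 × 2 = 632.8
  [2→3]: (187.3+121.5)/2 × 1 = 154.4
  [3→4]: (121.5+78.8)/2 × 1 = 100.15
  [4→4.25]: (78.8+70.7)/2 × 0.25 = 18.6875
  [4.25→4.75]: (70.7+56.9)/2 × 0.5 = 31.9
  [4.75→6.25]: (56.9+29.7)/2 × 1.5 = 64.95
  [6.25→7.25]: (29.7+19.3)/2 × 1 = 24.5
  Sum = 1027.3875 ng/mL·hr
k_e = ln2 / t½ = 0.693147 / 1.6 = 0.4332 hr^-1
Extrapolated tail: C_last / k_e = 19.3 / 0.4332 = 44.552
AUC_0→∞ = 1027.3875 + 44.552 = 1071.9395 ng/mL·hr

AUC = 1072 ng/mL·hr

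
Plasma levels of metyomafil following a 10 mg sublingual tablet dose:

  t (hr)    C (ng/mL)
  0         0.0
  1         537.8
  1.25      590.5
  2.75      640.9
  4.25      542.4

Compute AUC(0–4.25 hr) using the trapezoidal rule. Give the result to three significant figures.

Trapezoidal AUC_0→4.25:
  [0→1]: (0.0+537.8)/2 × 1 = 268.9
  [1→1.25]: (537.8+590.5)/2 × 0.25 = 141.0375
  [1.25→2.75]: (590.5+640.9)/2 × 1.5 = 923.55
  [2.75→4.25]: (640.9+542.4)/2 × 1.5 = 887.475
  Sum = 2220.9625 ng/mL·hr

AUC = 2220 ng/mL·hr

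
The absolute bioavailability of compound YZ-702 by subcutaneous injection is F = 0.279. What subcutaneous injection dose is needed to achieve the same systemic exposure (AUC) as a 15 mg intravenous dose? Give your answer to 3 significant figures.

D_subcutaneous = 53.8 mg

For equal systemic exposure: F × D_ev = D_iv
D_ev = D_iv / F = 15 / 0.279 = 53.7634 mg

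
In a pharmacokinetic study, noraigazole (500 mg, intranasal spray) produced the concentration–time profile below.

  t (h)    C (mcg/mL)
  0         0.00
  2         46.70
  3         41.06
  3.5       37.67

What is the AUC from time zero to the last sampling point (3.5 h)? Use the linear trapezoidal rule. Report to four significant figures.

AUC = 110.3 mcg/mL·h

Trapezoidal AUC_0→3.5:
  [0→2]: (0.00+46.70)/2 × 2 = 46.7
  [2→3]: (46.70+41.06)/2 × 1 = 43.88
  [3→3.5]: (41.06+37.67)/2 × 0.5 = 19.6825
  Sum = 110.2625 mcg/mL·h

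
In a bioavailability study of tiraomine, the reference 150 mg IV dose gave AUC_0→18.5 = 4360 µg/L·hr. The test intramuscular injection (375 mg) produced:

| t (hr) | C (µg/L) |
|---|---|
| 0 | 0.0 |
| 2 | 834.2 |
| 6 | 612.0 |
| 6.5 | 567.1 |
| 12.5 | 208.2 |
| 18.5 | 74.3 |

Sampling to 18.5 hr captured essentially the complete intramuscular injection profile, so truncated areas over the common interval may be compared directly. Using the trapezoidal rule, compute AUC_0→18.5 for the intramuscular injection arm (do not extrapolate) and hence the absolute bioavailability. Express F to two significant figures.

Trapezoidal AUC_0→18.5 (intramuscular injection):
  [0→2]: (0.0+834.2)/2 × 2 = 834.2
  [2→6]: (834.2+612.0)/2 × 4 = 2892.4
  [6→6.5]: (612.0+567.1)/2 × 0.5 = 294.775
  [6.5→12.5]: (567.1+208.2)/2 × 6 = 2325.9
  [12.5→18.5]: (208.2+74.3)/2 × 6 = 847.5
  Sum = 7194.775 µg/L·hr
F = (AUC_ev/D_ev)/(AUC_iv/D_iv) = (7194.775/375)/(4360/150) = 19.1861/29.0667 = 0.6601

F = 0.66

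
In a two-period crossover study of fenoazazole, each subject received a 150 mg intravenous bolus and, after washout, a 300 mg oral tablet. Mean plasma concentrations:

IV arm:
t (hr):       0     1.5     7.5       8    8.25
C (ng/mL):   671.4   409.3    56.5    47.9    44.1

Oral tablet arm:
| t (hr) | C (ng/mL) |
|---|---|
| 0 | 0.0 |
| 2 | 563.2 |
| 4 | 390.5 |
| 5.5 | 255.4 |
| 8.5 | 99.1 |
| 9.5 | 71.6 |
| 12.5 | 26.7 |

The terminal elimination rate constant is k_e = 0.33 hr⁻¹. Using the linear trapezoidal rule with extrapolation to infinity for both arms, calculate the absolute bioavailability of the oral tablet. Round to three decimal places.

Trapezoidal AUC_0→8.25 (IV):
  [0→1.5]: (671.4+409.3)/2 × 1.5 = 810.525
  [1.5→7.5]: (409.3+56.5)/2 × 6 = 1397.4
  [7.5→8]: (56.5+47.9)/2 × 0.5 = 26.1
  [8→8.25]: (47.9+44.1)/2 × 0.25 = 11.5
  Sum = 2245.525 ng/mL·hr
IV tail: 44.1/0.33 = 133.636; AUC_iv,0→∞ = 2245.525 + 133.636 = 2379.161 ng/mL·hr
Trapezoidal AUC_0→12.5 (oral tablet):
  [0→2]: (0.0+563.2)/2 × 2 = 563.2
  [2→4]: (563.2+390.5)/2 × 2 = 953.7
  [4→5.5]: (390.5+255.4)/2 × 1.5 = 484.425
  [5.5→8.5]: (255.4+99.1)/2 × 3 = 531.75
  [8.5→9.5]: (99.1+71.6)/2 × 1 = 85.35
  [9.5→12.5]: (71.6+26.7)/2 × 3 = 147.45
  Sum = 2765.875 ng/mL·hr
oral tablet tail: 26.7/0.33 = 80.909; AUC_ev,0→∞ = 2765.875 + 80.909 = 2846.784 ng/mL·hr
F = (AUC_ev/D_ev)/(AUC_iv/D_iv) = (2846.784/300)/(2379.161/150) = 9.48928/15.8611 = 0.5983

F = 0.598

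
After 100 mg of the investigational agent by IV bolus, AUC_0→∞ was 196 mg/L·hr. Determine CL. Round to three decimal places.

CL = 0.510 L/hr

CL = Dose_iv / AUC_0→∞
   = 100 / 196 = 0.510204 L/hr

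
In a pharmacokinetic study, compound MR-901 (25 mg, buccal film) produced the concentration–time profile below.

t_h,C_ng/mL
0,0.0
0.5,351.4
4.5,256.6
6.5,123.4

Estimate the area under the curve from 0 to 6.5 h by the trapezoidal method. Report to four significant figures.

AUC = 1684 ng/mL·h

Trapezoidal AUC_0→6.5:
  [0→0.5]: (0.0+351.4)/2 × 0.5 = 87.85
  [0.5→4.5]: (351.4+256.6)/2 × 4 = 1216.0
  [4.5→6.5]: (256.6+123.4)/2 × 2 = 380.0
  Sum = 1683.85 ng/mL·h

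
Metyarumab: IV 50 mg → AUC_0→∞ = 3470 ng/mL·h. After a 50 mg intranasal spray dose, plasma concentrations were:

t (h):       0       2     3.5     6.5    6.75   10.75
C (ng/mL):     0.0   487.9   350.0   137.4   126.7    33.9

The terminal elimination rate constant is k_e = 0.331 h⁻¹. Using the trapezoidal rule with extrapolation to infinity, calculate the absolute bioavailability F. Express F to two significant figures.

F = 0.66

Trapezoidal AUC_0→10.75 (intranasal spray):
  [0→2]: (0.0+487.9)/2 × 2 = 487.9
  [2→3.5]: (487.9+350.0)/2 × 1.5 = 628.425
  [3.5→6.5]: (350.0+137.4)/2 × 3 = 731.1
  [6.5→6.75]: (137.4+126.7)/2 × 0.25 = 33.0125
  [6.75→10.75]: (126.7+33.9)/2 × 4 = 321.2
  Sum = 2201.6375 ng/mL·h
Tail: C_last/k_e = 33.9/0.331 = 102.417
AUC_0→∞ (intranasal spray) = 2201.6375 + 102.417 = 2304.0545 ng/mL·h
F = (AUC_ev/D_ev)/(AUC_iv/D_iv) = (2304.0545/50)/(3470/50) = 46.08109/69.4 = 0.6640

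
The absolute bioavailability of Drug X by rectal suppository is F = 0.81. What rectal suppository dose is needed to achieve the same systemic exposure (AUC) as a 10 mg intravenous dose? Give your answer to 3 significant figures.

D_rectal = 12.3 mg

For equal systemic exposure: F × D_ev = D_iv
D_ev = D_iv / F = 10 / 0.81 = 12.3457 mg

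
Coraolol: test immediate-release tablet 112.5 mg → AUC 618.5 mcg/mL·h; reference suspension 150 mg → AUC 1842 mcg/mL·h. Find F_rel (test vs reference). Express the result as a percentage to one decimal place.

F_rel = (AUC_test/D_test) / (AUC_ref/D_ref)
      = (618.5/112.5) / (1842/150)
      = 5.49778 / 12.28 = 0.4477 = 44.77%

F_rel = 44.8%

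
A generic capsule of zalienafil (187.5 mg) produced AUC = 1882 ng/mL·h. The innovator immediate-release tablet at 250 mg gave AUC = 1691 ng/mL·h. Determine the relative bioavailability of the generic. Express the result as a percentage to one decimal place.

F_rel = (AUC_test/D_test) / (AUC_ref/D_ref)
      = (1882/187.5) / (1691/250)
      = 10.0373 / 6.764 = 1.4839 = 148.39%

F_rel = 148.4%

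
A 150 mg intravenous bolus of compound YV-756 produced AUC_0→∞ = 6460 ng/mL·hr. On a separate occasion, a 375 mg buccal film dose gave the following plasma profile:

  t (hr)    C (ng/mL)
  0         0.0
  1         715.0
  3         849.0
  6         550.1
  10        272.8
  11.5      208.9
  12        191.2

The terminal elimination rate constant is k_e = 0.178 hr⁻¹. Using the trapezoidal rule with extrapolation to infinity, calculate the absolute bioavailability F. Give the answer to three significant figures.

F = 0.446

Trapezoidal AUC_0→12 (buccal film):
  [0→1]: (0.0+715.0)/2 × 1 = 357.5
  [1→3]: (715.0+849.0)/2 × 2 = 1564.0
  [3→6]: (849.0+550.1)/2 × 3 = 2098.65
  [6→10]: (550.1+272.8)/2 × 4 = 1645.8
  [10→11.5]: (272.8+208.9)/2 × 1.5 = 361.275
  [11.5→12]: (208.9+191.2)/2 × 0.5 = 100.025
  Sum = 6127.25 ng/mL·hr
Tail: C_last/k_e = 191.2/0.178 = 1074.157
AUC_0→∞ (buccal film) = 6127.25 + 1074.157 = 7201.407 ng/mL·hr
F = (AUC_ev/D_ev)/(AUC_iv/D_iv) = (7201.407/375)/(6460/150) = 19.203752/43.0667 = 0.4459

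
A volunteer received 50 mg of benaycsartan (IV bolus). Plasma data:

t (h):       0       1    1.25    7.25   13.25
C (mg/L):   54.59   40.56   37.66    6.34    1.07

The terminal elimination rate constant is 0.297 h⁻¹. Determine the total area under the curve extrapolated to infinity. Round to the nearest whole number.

AUC = 215 mg/L·h

Trapezoidal AUC_0→13.25:
  [0→1]: (54.59+40.56)/2 × 1 = 47.575
  [1→1.25]: (40.56+37.66)/2 × 0.25 = 9.7775
  [1.25→7.25]: (37.66+6.34)/2 × 6 = 132.0
  [7.25→13.25]: (6.34+1.07)/2 × 6 = 22.23
  Sum = 211.5825 mg/L·h
Extrapolated tail: C_last / k_e = 1.07 / 0.297 = 3.603
AUC_0→∞ = 211.5825 + 3.603 = 215.1855 mg/L·h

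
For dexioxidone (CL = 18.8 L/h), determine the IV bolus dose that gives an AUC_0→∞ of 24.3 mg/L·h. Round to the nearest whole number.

Dose_iv = CL × AUC_0→∞
     = 18.8 × 24.3 = 456.84 mg

Dose = 457 mg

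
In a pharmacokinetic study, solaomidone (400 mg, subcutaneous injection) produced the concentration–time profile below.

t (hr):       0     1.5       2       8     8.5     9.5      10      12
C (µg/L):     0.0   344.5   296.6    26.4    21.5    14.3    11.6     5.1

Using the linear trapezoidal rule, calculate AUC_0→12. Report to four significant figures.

AUC = 1441 µg/L·hr

Trapezoidal AUC_0→12:
  [0→1.5]: (0.0+344.5)/2 × 1.5 = 258.375
  [1.5→2]: (344.5+296.6)/2 × 0.5 = 160.275
  [2→8]: (296.6+26.4)/2 × 6 = 969.0
  [8→8.5]: (26.4+21.5)/2 × 0.5 = 11.975
  [8.5→9.5]: (21.5+14.3)/2 × 1 = 17.9
  [9.5→10]: (14.3+11.6)/2 × 0.5 = 6.475
  [10→12]: (11.6+5.1)/2 × 2 = 16.7
  Sum = 1440.7 µg/L·hr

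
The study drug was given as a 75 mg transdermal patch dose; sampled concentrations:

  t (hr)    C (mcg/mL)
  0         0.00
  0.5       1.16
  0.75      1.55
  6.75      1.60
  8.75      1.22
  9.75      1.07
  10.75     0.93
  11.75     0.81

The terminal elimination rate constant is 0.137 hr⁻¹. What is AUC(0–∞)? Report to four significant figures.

Trapezoidal AUC_0→11.75:
  [0→0.5]: (0.00+1.16)/2 × 0.5 = 0.29
  [0.5→0.75]: (1.16+1.55)/2 × 0.25 = 0.33875
  [0.75→6.75]: (1.55+1.60)/2 × 6 = 9.45
  [6.75→8.75]: (1.60+1.22)/2 × 2 = 2.82
  [8.75→9.75]: (1.22+1.07)/2 × 1 = 1.145
  [9.75→10.75]: (1.07+0.93)/2 × 1 = 1.0
  [10.75→11.75]: (0.93+0.81)/2 × 1 = 0.87
  Sum = 15.91375 mcg/mL·hr
Extrapolated tail: C_last / k_e = 0.81 / 0.137 = 5.912
AUC_0→∞ = 15.91375 + 5.912 = 21.82575 mcg/mL·hr

AUC = 21.83 mcg/mL·hr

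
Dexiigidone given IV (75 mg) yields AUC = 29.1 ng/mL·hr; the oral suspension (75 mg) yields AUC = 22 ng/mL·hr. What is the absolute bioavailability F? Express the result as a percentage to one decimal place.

F = (AUC_ev / D_ev) / (AUC_iv / D_iv)
  = (22/75) / (29.1/75)
  = 0.293333 / 0.388 = 0.7560
  = 75.60%

F = 75.6%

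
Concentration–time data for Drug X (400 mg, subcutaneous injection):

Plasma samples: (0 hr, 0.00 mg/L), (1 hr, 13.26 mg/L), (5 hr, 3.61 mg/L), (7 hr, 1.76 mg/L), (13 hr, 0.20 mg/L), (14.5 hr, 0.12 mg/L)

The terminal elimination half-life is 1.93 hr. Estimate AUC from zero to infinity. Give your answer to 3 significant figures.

AUC = 52.2 mg/L·hr

Trapezoidal AUC_0→14.5:
  [0→1]: (0.00+13.26)/2 × 1 = 6.63
  [1→5]: (13.26+3.61)/2 × 4 = 33.74
  [5→7]: (3.61+1.76)/2 × 2 = 5.37
  [7→13]: (1.76+0.20)/2 × 6 = 5.88
  [13→14.5]: (0.20+0.12)/2 × 1.5 = 0.24
  Sum = 51.86 mg/L·hr
k_e = ln2 / t½ = 0.693147 / 1.93 = 0.3591 hr^-1
Extrapolated tail: C_last / k_e = 0.12 / 0.3591 = 0.334
AUC_0→∞ = 51.86 + 0.334 = 52.194 mg/L·hr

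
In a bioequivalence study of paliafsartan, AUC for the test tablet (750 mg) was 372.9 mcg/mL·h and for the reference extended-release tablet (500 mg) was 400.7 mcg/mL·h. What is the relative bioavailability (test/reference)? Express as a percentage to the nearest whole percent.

F_rel = 62%

F_rel = (AUC_test/D_test) / (AUC_ref/D_ref)
      = (372.9/750) / (400.7/500)
      = 0.4972 / 0.8014 = 0.6204 = 62.04%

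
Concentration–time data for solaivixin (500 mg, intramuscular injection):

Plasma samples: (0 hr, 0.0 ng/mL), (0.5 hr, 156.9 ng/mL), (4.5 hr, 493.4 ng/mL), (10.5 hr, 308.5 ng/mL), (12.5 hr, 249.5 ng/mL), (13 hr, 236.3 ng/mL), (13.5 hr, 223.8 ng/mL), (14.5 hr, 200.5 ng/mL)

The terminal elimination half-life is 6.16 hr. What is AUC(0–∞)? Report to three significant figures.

AUC = 6530 ng/mL·hr

Trapezoidal AUC_0→14.5:
  [0→0.5]: (0.0+156.9)/2 × 0.5 = 39.225
  [0.5→4.5]: (156.9+493.4)/2 × 4 = 1300.6
  [4.5→10.5]: (493.4+308.5)/2 × 6 = 2405.7
  [10.5→12.5]: (308.5+249.5)/2 × 2 = 558.0
  [12.5→13]: (249.5+236.3)/2 × 0.5 = 121.45
  [13→13.5]: (236.3+223.8)/2 × 0.5 = 115.025
  [13.5→14.5]: (223.8+200.5)/2 × 1 = 212.15
  Sum = 4752.15 ng/mL·hr
k_e = ln2 / t½ = 0.693147 / 6.16 = 0.1125 hr^-1
Extrapolated tail: C_last / k_e = 200.5 / 0.1125 = 1782.222
AUC_0→∞ = 4752.15 + 1782.222 = 6534.372 ng/mL·hr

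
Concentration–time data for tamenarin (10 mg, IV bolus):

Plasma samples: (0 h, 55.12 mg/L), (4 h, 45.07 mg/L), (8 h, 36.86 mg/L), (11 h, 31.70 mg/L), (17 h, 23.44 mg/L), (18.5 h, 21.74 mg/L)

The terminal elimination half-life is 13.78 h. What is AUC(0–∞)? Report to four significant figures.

Trapezoidal AUC_0→18.5:
  [0→4]: (55.12+45.07)/2 × 4 = 200.38
  [4→8]: (45.07+36.86)/2 × 4 = 163.86
  [8→11]: (36.86+31.70)/2 × 3 = 102.84
  [11→17]: (31.70+23.44)/2 × 6 = 165.42
  [17→18.5]: (23.44+21.74)/2 × 1.5 = 33.885
  Sum = 666.385 mg/L·h
k_e = ln2 / t½ = 0.693147 / 13.78 = 0.0503 h^-1
Extrapolated tail: C_last / k_e = 21.74 / 0.0503 = 432.207
AUC_0→∞ = 666.385 + 432.207 = 1098.592 mg/L·h

AUC = 1099 mg/L·h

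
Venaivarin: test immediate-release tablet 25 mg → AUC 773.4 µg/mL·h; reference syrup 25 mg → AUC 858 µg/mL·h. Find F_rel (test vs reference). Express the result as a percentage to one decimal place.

F_rel = (AUC_test/D_test) / (AUC_ref/D_ref)
      = (773.4/25) / (858/25)
      = 30.936 / 34.32 = 0.9014 = 90.14%

F_rel = 90.1%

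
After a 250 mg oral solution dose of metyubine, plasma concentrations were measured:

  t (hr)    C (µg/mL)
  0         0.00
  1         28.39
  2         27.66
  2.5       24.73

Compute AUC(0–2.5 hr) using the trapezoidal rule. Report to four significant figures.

Trapezoidal AUC_0→2.5:
  [0→1]: (0.00+28.39)/2 × 1 = 14.195
  [1→2]: (28.39+27.66)/2 × 1 = 28.025
  [2→2.5]: (27.66+24.73)/2 × 0.5 = 13.0975
  Sum = 55.3175 µg/mL·hr

AUC = 55.32 µg/mL·hr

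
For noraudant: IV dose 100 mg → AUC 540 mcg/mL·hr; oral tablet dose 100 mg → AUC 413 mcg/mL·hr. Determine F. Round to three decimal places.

F = 0.765

F = (AUC_ev / D_ev) / (AUC_iv / D_iv)
  = (413/100) / (540/100)
  = 4.13 / 5.4 = 0.7648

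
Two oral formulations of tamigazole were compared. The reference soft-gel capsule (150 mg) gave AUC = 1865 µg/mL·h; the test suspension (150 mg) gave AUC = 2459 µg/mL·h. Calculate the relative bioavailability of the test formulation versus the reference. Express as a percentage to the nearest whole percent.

F_rel = 132%

F_rel = (AUC_test/D_test) / (AUC_ref/D_ref)
      = (2459/150) / (1865/150)
      = 16.3933 / 12.4333 = 1.3185 = 131.85%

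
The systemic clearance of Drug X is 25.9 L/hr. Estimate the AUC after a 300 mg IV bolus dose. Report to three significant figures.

AUC = 11.6 mg/L·hr

AUC_0→∞ = Dose_iv / CL
        = 300 / 25.9 = 11.583 mg/L·hr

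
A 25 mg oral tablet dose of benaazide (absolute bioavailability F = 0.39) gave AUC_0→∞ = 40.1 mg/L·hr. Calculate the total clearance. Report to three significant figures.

CL = F × Dose / AUC_0→∞
   = 0.39 × 25 / 40.1 = 0.243142 L/hr

CL = 0.243 L/hr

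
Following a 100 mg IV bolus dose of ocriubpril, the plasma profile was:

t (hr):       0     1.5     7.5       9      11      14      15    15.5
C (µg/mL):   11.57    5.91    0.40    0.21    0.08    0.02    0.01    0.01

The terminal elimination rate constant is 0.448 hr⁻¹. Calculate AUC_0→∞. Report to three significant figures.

Trapezoidal AUC_0→15.5:
  [0→1.5]: (11.57+5.91)/2 × 1.5 = 13.11
  [1.5→7.5]: (5.91+0.40)/2 × 6 = 18.93
  [7.5→9]: (0.40+0.21)/2 × 1.5 = 0.4575
  [9→11]: (0.21+0.08)/2 × 2 = 0.29
  [11→14]: (0.08+0.02)/2 × 3 = 0.15
  [14→15]: (0.02+0.01)/2 × 1 = 0.015
  [15→15.5]: (0.01+0.01)/2 × 0.5 = 0.005
  Sum = 32.9575 µg/mL·hr
Extrapolated tail: C_last / k_e = 0.01 / 0.448 = 0.022
AUC_0→∞ = 32.9575 + 0.022 = 32.9795 µg/mL·hr

AUC = 33.0 µg/mL·hr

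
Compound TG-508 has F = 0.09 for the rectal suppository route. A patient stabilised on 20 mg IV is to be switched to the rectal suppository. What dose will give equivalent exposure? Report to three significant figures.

D_rectal = 222 mg

For equal systemic exposure: F × D_ev = D_iv
D_ev = D_iv / F = 20 / 0.09 = 222.222 mg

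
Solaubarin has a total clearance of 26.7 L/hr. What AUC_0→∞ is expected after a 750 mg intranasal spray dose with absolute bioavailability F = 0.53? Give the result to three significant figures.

AUC = 14.9 mg/L·hr

AUC_0→∞ = F × Dose / CL
        = 0.53 × 750 / 26.7 = 14.8876 mg/L·hr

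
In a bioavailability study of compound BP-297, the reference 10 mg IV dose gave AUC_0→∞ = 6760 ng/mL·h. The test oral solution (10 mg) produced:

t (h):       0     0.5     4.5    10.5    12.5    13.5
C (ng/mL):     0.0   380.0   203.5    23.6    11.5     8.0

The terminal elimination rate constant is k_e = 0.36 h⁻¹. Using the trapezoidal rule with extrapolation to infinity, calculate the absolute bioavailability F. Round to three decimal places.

F = 0.297

Trapezoidal AUC_0→13.5 (oral solution):
  [0→0.5]: (0.0+380.0)/2 × 0.5 = 95.0
  [0.5→4.5]: (380.0+203.5)/2 × 4 = 1167.0
  [4.5→10.5]: (203.5+23.6)/2 × 6 = 681.3
  [10.5→12.5]: (23.6+11.5)/2 × 2 = 35.1
  [12.5→13.5]: (11.5+8.0)/2 × 1 = 9.75
  Sum = 1988.15 ng/mL·h
Tail: C_last/k_e = 8.0/0.36 = 22.222
AUC_0→∞ (oral solution) = 1988.15 + 22.222 = 2010.372 ng/mL·h
F = (AUC_ev/D_ev)/(AUC_iv/D_iv) = (2010.372/10)/(6760/10) = 201.0372/676 = 0.2974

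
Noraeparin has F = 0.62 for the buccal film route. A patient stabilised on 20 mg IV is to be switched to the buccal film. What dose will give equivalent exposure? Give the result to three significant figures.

D_buccal = 32.3 mg

For equal systemic exposure: F × D_ev = D_iv
D_ev = D_iv / F = 20 / 0.62 = 32.2581 mg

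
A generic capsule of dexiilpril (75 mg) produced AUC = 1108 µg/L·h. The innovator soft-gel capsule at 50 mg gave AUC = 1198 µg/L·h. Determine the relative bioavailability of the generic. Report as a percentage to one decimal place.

F_rel = (AUC_test/D_test) / (AUC_ref/D_ref)
      = (1108/75) / (1198/50)
      = 14.7733 / 23.96 = 0.6166 = 61.66%

F_rel = 61.7%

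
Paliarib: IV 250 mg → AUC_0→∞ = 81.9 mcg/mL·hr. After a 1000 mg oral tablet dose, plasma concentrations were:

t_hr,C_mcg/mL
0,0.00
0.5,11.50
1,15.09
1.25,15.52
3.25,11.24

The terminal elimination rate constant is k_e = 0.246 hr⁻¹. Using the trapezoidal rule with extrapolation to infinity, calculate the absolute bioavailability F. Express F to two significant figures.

F = 0.26

Trapezoidal AUC_0→3.25 (oral tablet):
  [0→0.5]: (0.00+11.50)/2 × 0.5 = 2.875
  [0.5→1]: (11.50+15.09)/2 × 0.5 = 6.6475
  [1→1.25]: (15.09+15.52)/2 × 0.25 = 3.82625
  [1.25→3.25]: (15.52+11.24)/2 × 2 = 26.76
  Sum = 40.10875 mcg/mL·hr
Tail: C_last/k_e = 11.24/0.246 = 45.691
AUC_0→∞ (oral tablet) = 40.10875 + 45.691 = 85.79975 mcg/mL·hr
F = (AUC_ev/D_ev)/(AUC_iv/D_iv) = (85.79975/1000)/(81.9/250) = 0.08579975/0.3276 = 0.2619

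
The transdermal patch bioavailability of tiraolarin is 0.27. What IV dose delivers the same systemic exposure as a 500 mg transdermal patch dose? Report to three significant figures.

Systemic exposure from an extravascular dose = F × D_ev, so the equivalent IV dose is F × D_ev.
D_iv = F × D_ev = 0.27 × 500 = 135 mg

D_iv = 135 mg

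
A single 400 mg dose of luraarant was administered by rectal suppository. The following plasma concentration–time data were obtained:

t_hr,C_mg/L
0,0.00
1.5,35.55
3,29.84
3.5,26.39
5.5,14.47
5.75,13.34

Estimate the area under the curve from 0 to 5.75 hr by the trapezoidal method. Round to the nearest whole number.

AUC = 134 mg/L·hr

Trapezoidal AUC_0→5.75:
  [0→1.5]: (0.00+35.55)/2 × 1.5 = 26.6625
  [1.5→3]: (35.55+29.84)/2 × 1.5 = 49.0425
  [3→3.5]: (29.84+26.39)/2 × 0.5 = 14.0575
  [3.5→5.5]: (26.39+14.47)/2 × 2 = 40.86
  [5.5→5.75]: (14.47+13.34)/2 × 0.25 = 3.47625
  Sum = 134.09875 mg/L·hr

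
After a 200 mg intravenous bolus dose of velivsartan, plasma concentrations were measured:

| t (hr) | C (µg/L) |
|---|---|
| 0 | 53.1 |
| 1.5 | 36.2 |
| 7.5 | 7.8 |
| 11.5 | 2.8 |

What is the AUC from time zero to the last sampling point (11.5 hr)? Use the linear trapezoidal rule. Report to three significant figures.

Trapezoidal AUC_0→11.5:
  [0→1.5]: (53.1+36.2)/2 × 1.5 = 66.975
  [1.5→7.5]: (36.2+7.8)/2 × 6 = 132.0
  [7.5→11.5]: (7.8+2.8)/2 × 4 = 21.2
  Sum = 220.175 µg/L·hr

AUC = 220 µg/L·hr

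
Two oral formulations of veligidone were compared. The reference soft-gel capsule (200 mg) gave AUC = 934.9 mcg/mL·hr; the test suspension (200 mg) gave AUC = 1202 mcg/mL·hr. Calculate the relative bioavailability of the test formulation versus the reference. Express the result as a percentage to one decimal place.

F_rel = (AUC_test/D_test) / (AUC_ref/D_ref)
      = (1202/200) / (934.9/200)
      = 6.01 / 4.6745 = 1.2857 = 128.57%

F_rel = 128.6%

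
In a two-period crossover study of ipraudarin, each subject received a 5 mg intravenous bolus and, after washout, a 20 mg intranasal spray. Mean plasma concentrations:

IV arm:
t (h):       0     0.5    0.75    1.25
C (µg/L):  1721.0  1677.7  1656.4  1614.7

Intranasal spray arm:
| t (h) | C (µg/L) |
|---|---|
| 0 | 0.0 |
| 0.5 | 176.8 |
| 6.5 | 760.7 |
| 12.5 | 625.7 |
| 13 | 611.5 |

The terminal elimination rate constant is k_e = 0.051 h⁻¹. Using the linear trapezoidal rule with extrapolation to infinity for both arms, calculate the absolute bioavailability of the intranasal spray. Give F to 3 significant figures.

Trapezoidal AUC_0→1.25 (IV):
  [0→0.5]: (1721.0+1677.7)/2 × 0.5 = 849.675
  [0.5→0.75]: (1677.7+1656.4)/2 × 0.25 = 416.7625
  [0.75→1.25]: (1656.4+1614.7)/2 × 0.5 = 817.775
  Sum = 2084.2125 µg/L·h
IV tail: 1614.7/0.051 = 31660.784; AUC_iv,0→∞ = 2084.2125 + 31660.784 = 33744.9965 µg/L·h
Trapezoidal AUC_0→13 (intranasal spray):
  [0→0.5]: (0.0+176.8)/2 × 0.5 = 44.2
  [0.5→6.5]: (176.8+760.7)/2 × 6 = 2812.5
  [6.5→12.5]: (760.7+625.7)/2 × 6 = 4159.2
  [12.5→13]: (625.7+611.5)/2 × 0.5 = 309.3
  Sum = 7325.2 µg/L·h
intranasal spray tail: 611.5/0.051 = 11990.196; AUC_ev,0→∞ = 7325.2 + 11990.196 = 19315.396 µg/L·h
F = (AUC_ev/D_ev)/(AUC_iv/D_iv) = (19315.396/20)/(33744.9965/5) = 965.7698/6748.9993 = 0.1431

F = 0.143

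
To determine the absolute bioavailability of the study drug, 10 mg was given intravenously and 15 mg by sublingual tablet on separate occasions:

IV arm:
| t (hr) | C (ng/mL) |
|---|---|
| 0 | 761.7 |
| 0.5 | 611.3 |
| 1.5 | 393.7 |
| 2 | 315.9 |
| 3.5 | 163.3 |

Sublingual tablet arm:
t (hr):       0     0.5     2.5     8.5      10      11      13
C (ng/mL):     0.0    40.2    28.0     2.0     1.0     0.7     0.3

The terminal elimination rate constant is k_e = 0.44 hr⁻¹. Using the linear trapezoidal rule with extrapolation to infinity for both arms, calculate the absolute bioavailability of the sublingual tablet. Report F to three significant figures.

Trapezoidal AUC_0→3.5 (IV):
  [0→0.5]: (761.7+611.3)/2 × 0.5 = 343.25
  [0.5→1.5]: (611.3+393.7)/2 × 1 = 502.5
  [1.5→2]: (393.7+315.9)/2 × 0.5 = 177.4
  [2→3.5]: (315.9+163.3)/2 × 1.5 = 359.4
  Sum = 1382.55 ng/mL·hr
IV tail: 163.3/0.44 = 371.136; AUC_iv,0→∞ = 1382.55 + 371.136 = 1753.686 ng/mL·hr
Trapezoidal AUC_0→13 (sublingual tablet):
  [0→0.5]: (0.0+40.2)/2 × 0.5 = 10.05
  [0.5→2.5]: (40.2+28.0)/2 × 2 = 68.2
  [2.5→8.5]: (28.0+2.0)/2 × 6 = 90.0
  [8.5→10]: (2.0+1.0)/2 × 1.5 = 2.25
  [10→11]: (1.0+0.7)/2 × 1 = 0.85
  [11→13]: (0.7+0.3)/2 × 2 = 1.0
  Sum = 172.35 ng/mL·hr
sublingual tablet tail: 0.3/0.44 = 0.682; AUC_ev,0→∞ = 172.35 + 0.682 = 173.032 ng/mL·hr
F = (AUC_ev/D_ev)/(AUC_iv/D_iv) = (173.032/15)/(1753.686/10) = 11.5355/175.3686 = 0.0658

F = 0.0658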